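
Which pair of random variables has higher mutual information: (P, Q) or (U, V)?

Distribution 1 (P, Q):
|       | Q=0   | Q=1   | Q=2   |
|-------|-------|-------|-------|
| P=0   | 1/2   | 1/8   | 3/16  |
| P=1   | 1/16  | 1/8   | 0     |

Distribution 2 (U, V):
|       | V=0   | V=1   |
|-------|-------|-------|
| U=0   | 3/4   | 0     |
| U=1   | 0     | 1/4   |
Distribution 1 (P, Q):
Marginal P(P) (row sums):
  P(P=0) = 1/2 + 1/8 + 3/16 = 13/16
  P(P=1) = 1/16 + 1/8 + 0 = 3/16
Marginal P(Q) (column sums):
  P(Q=0) = 1/2 + 1/16 = 9/16
  P(Q=1) = 1/8 + 1/8 = 1/4
  P(Q=2) = 3/16 + 0 = 3/16

H(P) = -[(13/16)·log₂(13/16) + (3/16)·log₂(3/16)]
  = 0.2434 + 0.4528
  = 0.6962 bits
H(Q) = -[(9/16)·log₂(9/16) + (1/4)·log₂(1/4) + (3/16)·log₂(3/16)]
  = 0.4669 + 0.5000 + 0.4528
  = 1.4197 bits
H(P,Q) = -[(1/2)·log₂(1/2) + (1/8)·log₂(1/8) + (3/16)·log₂(3/16) + (1/16)·log₂(1/16) + (1/8)·log₂(1/8)]
  = 0.5000 + 0.3750 + 0.4528 + 0.2500 + 0.3750
  = 1.9528 bits

I(P;Q) = H(P) + H(Q) - H(P,Q)
  = 0.6962 + 1.4197 - 1.9528
  = 0.1631 bits

Distribution 2 (U, V):
Marginal P(U) (row sums):
  P(U=0) = 3/4 + 0 = 3/4
  P(U=1) = 0 + 1/4 = 1/4
Marginal P(V) (column sums):
  P(V=0) = 3/4 + 0 = 3/4
  P(V=1) = 0 + 1/4 = 1/4

H(U) = -[(3/4)·log₂(3/4) + (1/4)·log₂(1/4)]
  = 0.3113 + 0.5000
  = 0.8113 bits
H(V) = -[(3/4)·log₂(3/4) + (1/4)·log₂(1/4)]
  = 0.3113 + 0.5000
  = 0.8113 bits
H(U,V) = -[(3/4)·log₂(3/4) + (1/4)·log₂(1/4)]
  = 0.3113 + 0.5000
  = 0.8113 bits

I(U;V) = H(U) + H(V) - H(U,V)
  = 0.8113 + 0.8113 - 0.8113
  = 0.8113 bits

I(U;V) = 0.8113 bits > I(P;Q) = 0.1631 bits, so (U, V) has the higher mutual information (stronger dependence).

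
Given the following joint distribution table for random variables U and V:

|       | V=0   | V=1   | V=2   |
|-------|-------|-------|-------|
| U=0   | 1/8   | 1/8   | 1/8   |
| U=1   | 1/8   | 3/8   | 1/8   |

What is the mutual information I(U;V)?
Marginal P(U) (row sums):
  P(U=0) = 1/8 + 1/8 + 1/8 = 3/8
  P(U=1) = 1/8 + 3/8 + 1/8 = 5/8
Marginal P(V) (column sums):
  P(V=0) = 1/8 + 1/8 = 1/4
  P(V=1) = 1/8 + 3/8 = 1/2
  P(V=2) = 1/8 + 1/8 = 1/4

H(U) = -[(3/8)·log₂(3/8) + (5/8)·log₂(5/8)]
  = 0.5306 + 0.4238
  = 0.9544 bits
H(V) = -[(1/4)·log₂(1/4) + (1/2)·log₂(1/2) + (1/4)·log₂(1/4)]
  = 0.5000 + 0.5000 + 0.5000
  = 1.5000 bits
H(U,V) = -[(1/8)·log₂(1/8) + (1/8)·log₂(1/8) + (1/8)·log₂(1/8) + (1/8)·log₂(1/8) + (3/8)·log₂(3/8) + (1/8)·log₂(1/8)]
  = 0.3750 + 0.3750 + 0.3750 + 0.3750 + 0.5306 + 0.3750
  = 2.4056 bits

I(U;V) = H(U) + H(V) - H(U,V)
  = 0.9544 + 1.5000 - 2.4056
  = 0.0488 bits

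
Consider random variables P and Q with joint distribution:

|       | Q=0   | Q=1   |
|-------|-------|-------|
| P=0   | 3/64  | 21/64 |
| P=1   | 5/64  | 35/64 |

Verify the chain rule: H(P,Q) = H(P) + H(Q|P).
Left side:
H(P,Q) = -[(3/64)·log₂(3/64) + (21/64)·log₂(21/64) + (5/64)·log₂(5/64) + (35/64)·log₂(35/64)]
  = 0.2070 + 0.5275 + 0.2873 + 0.4762
  = 1.4980 bits

Right side:
Marginal P(P) (row sums):
  P(P=0) = 3/64 + 21/64 = 3/8
  P(P=1) = 5/64 + 35/64 = 5/8
H(P) = -[(3/8)·log₂(3/8) + (5/8)·log₂(5/8)]
  = 0.5306 + 0.4238
  = 0.9544 bits
H(Q|P) = -Σ P(P,Q)·log₂ P(Q|P), where P(Q|P) = P(P,Q) / P(P)
  (P=0,Q=0): P(Q|P) = (3/64)/(3/8) = 1/8;  -(3/64)·log₂(1/8) = 0.1406
  (P=0,Q=1): P(Q|P) = (21/64)/(3/8) = 7/8;  -(21/64)·log₂(7/8) = 0.0632
  (P=1,Q=0): P(Q|P) = (5/64)/(5/8) = 1/8;  -(5/64)·log₂(1/8) = 0.2344
  (P=1,Q=1): P(Q|P) = (35/64)/(5/8) = 7/8;  -(35/64)·log₂(7/8) = 0.1054
H(Q|P) = 0.1406 + 0.0632 + 0.2344 + 0.1054
  = 0.5436 bits
H(P) + H(Q|P) = 0.9544 + 0.5436 = 1.4980 bits

Both sides equal 1.4980 bits, so the chain rule holds ✓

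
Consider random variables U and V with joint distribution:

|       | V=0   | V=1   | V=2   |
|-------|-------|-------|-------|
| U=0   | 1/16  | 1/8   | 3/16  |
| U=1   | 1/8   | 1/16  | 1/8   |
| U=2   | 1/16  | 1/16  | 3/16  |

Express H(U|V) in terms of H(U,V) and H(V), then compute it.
H(U|V) = H(U,V) - H(V)

Marginal P(V) (column sums):
  P(V=0) = 1/16 + 1/8 + 1/16 = 1/4
  P(V=1) = 1/8 + 1/16 + 1/16 = 1/4
  P(V=2) = 3/16 + 1/8 + 3/16 = 1/2

H(U,V) = -[(1/16)·log₂(1/16) + (1/8)·log₂(1/8) + (3/16)·log₂(3/16) + (1/8)·log₂(1/8) + (1/16)·log₂(1/16) + (1/8)·log₂(1/8) + (1/16)·log₂(1/16) + (1/16)·log₂(1/16) + (3/16)·log₂(3/16)]
  = 0.2500 + 0.3750 + 0.4528 + 0.3750 + 0.2500 + 0.3750 + 0.2500 + 0.2500 + 0.4528
  = 3.0306 bits
H(V) = -[(1/4)·log₂(1/4) + (1/4)·log₂(1/4) + (1/2)·log₂(1/2)]
  = 0.5000 + 0.5000 + 0.5000
  = 1.5000 bits

H(U|V) = 3.0306 - 1.5000 = 1.5306 bits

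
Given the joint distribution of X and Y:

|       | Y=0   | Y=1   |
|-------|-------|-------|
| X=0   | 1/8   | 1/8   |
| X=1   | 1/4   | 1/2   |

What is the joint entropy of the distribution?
H(X,Y) = -Σ P(X,Y) log₂ P(X,Y), summed over the non-zero cells:
H(X,Y) = -[(1/8)·log₂(1/8) + (1/8)·log₂(1/8) + (1/4)·log₂(1/4) + (1/2)·log₂(1/2)]
  = 0.3750 + 0.3750 + 0.5000 + 0.5000
  = 1.7500 bits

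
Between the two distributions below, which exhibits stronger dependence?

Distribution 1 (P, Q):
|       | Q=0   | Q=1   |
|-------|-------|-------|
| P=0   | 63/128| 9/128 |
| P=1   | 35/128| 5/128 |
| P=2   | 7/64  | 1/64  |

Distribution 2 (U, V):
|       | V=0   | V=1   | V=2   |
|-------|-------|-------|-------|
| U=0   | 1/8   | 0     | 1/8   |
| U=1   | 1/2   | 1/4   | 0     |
Distribution 1 (P, Q):
Marginal P(P) (row sums):
  P(P=0) = 63/128 + 9/128 = 9/16
  P(P=1) = 35/128 + 5/128 = 5/16
  P(P=2) = 7/64 + 1/64 = 1/8
Marginal P(Q) (column sums):
  P(Q=0) = 63/128 + 35/128 + 7/64 = 7/8
  P(Q=1) = 9/128 + 5/128 + 1/64 = 1/8

H(P) = -[(9/16)·log₂(9/16) + (5/16)·log₂(5/16) + (1/8)·log₂(1/8)]
  = 0.4669 + 0.5244 + 0.3750
  = 1.3663 bits
H(Q) = -[(7/8)·log₂(7/8) + (1/8)·log₂(1/8)]
  = 0.1686 + 0.3750
  = 0.5436 bits
H(P,Q) = -[(63/128)·log₂(63/128) + (9/128)·log₂(9/128) + (35/128)·log₂(35/128) + (5/128)·log₂(5/128) + (7/64)·log₂(7/64) + (1/64)·log₂(1/64)]
  = 0.5034 + 0.2693 + 0.5115 + 0.1827 + 0.3492 + 0.0938
  = 1.9099 bits

I(P;Q) = H(P) + H(Q) - H(P,Q)
  = 1.3663 + 0.5436 - 1.9099
  = 0.0000 bits

Distribution 2 (U, V):
Marginal P(U) (row sums):
  P(U=0) = 1/8 + 0 + 1/8 = 1/4
  P(U=1) = 1/2 + 1/4 + 0 = 3/4
Marginal P(V) (column sums):
  P(V=0) = 1/8 + 1/2 = 5/8
  P(V=1) = 0 + 1/4 = 1/4
  P(V=2) = 1/8 + 0 = 1/8

H(U) = -[(1/4)·log₂(1/4) + (3/4)·log₂(3/4)]
  = 0.5000 + 0.3113
  = 0.8113 bits
H(V) = -[(5/8)·log₂(5/8) + (1/4)·log₂(1/4) + (1/8)·log₂(1/8)]
  = 0.4238 + 0.5000 + 0.3750
  = 1.2988 bits
H(U,V) = -[(1/8)·log₂(1/8) + (1/8)·log₂(1/8) + (1/2)·log₂(1/2) + (1/4)·log₂(1/4)]
  = 0.3750 + 0.3750 + 0.5000 + 0.5000
  = 1.7500 bits

I(U;V) = H(U) + H(V) - H(U,V)
  = 0.8113 + 1.2988 - 1.7500
  = 0.3601 bits

I(U;V) = 0.3601 bits > I(P;Q) = 0.0000 bits, so (U, V) has the higher mutual information (stronger dependence).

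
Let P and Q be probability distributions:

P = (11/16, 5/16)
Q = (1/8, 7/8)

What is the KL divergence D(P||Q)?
D(P||Q) = Σ P(i) log₂(P(i)/Q(i))
  i=0: (11/16) × log₂((11/16)/(1/8)) = (11/16) × log₂(11/2) = 1.6909
  i=1: (5/16) × log₂((5/16)/(7/8)) = (5/16) × log₂(5/14) = -0.4642
D(P||Q) = 1.6909 - 0.4642
  = 1.2267 bits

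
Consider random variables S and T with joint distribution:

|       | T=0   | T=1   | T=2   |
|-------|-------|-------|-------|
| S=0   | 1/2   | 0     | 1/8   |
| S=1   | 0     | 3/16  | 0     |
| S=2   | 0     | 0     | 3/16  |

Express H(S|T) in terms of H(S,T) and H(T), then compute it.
H(S|T) = H(S,T) - H(T)

Marginal P(T) (column sums):
  P(T=0) = 1/2 + 0 + 0 = 1/2
  P(T=1) = 0 + 3/16 + 0 = 3/16
  P(T=2) = 1/8 + 0 + 3/16 = 5/16

H(S,T) = -[(1/2)·log₂(1/2) + (1/8)·log₂(1/8) + (3/16)·log₂(3/16) + (3/16)·log₂(3/16)]
  = 0.5000 + 0.3750 + 0.4528 + 0.4528
  = 1.7806 bits
H(T) = -[(1/2)·log₂(1/2) + (3/16)·log₂(3/16) + (5/16)·log₂(5/16)]
  = 0.5000 + 0.4528 + 0.5244
  = 1.4772 bits

H(S|T) = 1.7806 - 1.4772 = 0.3034 bits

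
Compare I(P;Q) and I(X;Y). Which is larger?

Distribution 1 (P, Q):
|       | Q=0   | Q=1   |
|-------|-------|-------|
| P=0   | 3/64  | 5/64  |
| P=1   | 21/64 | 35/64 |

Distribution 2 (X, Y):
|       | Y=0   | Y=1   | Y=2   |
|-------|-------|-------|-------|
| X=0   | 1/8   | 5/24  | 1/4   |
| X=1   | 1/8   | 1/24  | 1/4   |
Distribution 1 (P, Q):
Marginal P(P) (row sums):
  P(P=0) = 3/64 + 5/64 = 1/8
  P(P=1) = 21/64 + 35/64 = 7/8
Marginal P(Q) (column sums):
  P(Q=0) = 3/64 + 21/64 = 3/8
  P(Q=1) = 5/64 + 35/64 = 5/8

H(P) = -[(1/8)·log₂(1/8) + (7/8)·log₂(7/8)]
  = 0.3750 + 0.1686
  = 0.5436 bits
H(Q) = -[(3/8)·log₂(3/8) + (5/8)·log₂(5/8)]
  = 0.5306 + 0.4238
  = 0.9544 bits
H(P,Q) = -[(3/64)·log₂(3/64) + (5/64)·log₂(5/64) + (21/64)·log₂(21/64) + (35/64)·log₂(35/64)]
  = 0.2070 + 0.2873 + 0.5275 + 0.4762
  = 1.4980 bits

I(P;Q) = H(P) + H(Q) - H(P,Q)
  = 0.5436 + 0.9544 - 1.4980
  = 0.0000 bits

Distribution 2 (X, Y):
Marginal P(X) (row sums):
  P(X=0) = 1/8 + 5/24 + 1/4 = 7/12
  P(X=1) = 1/8 + 1/24 + 1/4 = 5/12
Marginal P(Y) (column sums):
  P(Y=0) = 1/8 + 1/8 = 1/4
  P(Y=1) = 5/24 + 1/24 = 1/4
  P(Y=2) = 1/4 + 1/4 = 1/2

H(X) = -[(7/12)·log₂(7/12) + (5/12)·log₂(5/12)]
  = 0.4536 + 0.5263
  = 0.9799 bits
H(Y) = -[(1/4)·log₂(1/4) + (1/4)·log₂(1/4) + (1/2)·log₂(1/2)]
  = 0.5000 + 0.5000 + 0.5000
  = 1.5000 bits
H(X,Y) = -[(1/8)·log₂(1/8) + (5/24)·log₂(5/24) + (1/4)·log₂(1/4) + (1/8)·log₂(1/8) + (1/24)·log₂(1/24) + (1/4)·log₂(1/4)]
  = 0.3750 + 0.4715 + 0.5000 + 0.3750 + 0.1910 + 0.5000
  = 2.4125 bits

I(X;Y) = H(X) + H(Y) - H(X,Y)
  = 0.9799 + 1.5000 - 2.4125
  = 0.0674 bits

I(X;Y) = 0.0674 bits > I(P;Q) = 0.0000 bits, so (X, Y) has the higher mutual information (stronger dependence).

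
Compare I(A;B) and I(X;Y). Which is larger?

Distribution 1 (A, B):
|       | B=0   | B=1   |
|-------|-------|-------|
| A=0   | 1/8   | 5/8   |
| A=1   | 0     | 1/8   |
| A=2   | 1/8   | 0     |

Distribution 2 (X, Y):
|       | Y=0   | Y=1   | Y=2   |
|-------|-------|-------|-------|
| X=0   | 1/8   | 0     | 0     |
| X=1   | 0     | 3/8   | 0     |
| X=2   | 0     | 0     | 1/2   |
Distribution 1 (A, B):
Marginal P(A) (row sums):
  P(A=0) = 1/8 + 5/8 = 3/4
  P(A=1) = 0 + 1/8 = 1/8
  P(A=2) = 1/8 + 0 = 1/8
Marginal P(B) (column sums):
  P(B=0) = 1/8 + 0 + 1/8 = 1/4
  P(B=1) = 5/8 + 1/8 + 0 = 3/4

H(A) = -[(3/4)·log₂(3/4) + (1/8)·log₂(1/8) + (1/8)·log₂(1/8)]
  = 0.3113 + 0.3750 + 0.3750
  = 1.0613 bits
H(B) = -[(1/4)·log₂(1/4) + (3/4)·log₂(3/4)]
  = 0.5000 + 0.3113
  = 0.8113 bits
H(A,B) = -[(1/8)·log₂(1/8) + (5/8)·log₂(5/8) + (1/8)·log₂(1/8) + (1/8)·log₂(1/8)]
  = 0.3750 + 0.4238 + 0.3750 + 0.3750
  = 1.5488 bits

I(A;B) = H(A) + H(B) - H(A,B)
  = 1.0613 + 0.8113 - 1.5488
  = 0.3238 bits

Distribution 2 (X, Y):
Marginal P(X) (row sums):
  P(X=0) = 1/8 + 0 + 0 = 1/8
  P(X=1) = 0 + 3/8 + 0 = 3/8
  P(X=2) = 0 + 0 + 1/2 = 1/2
Marginal P(Y) (column sums):
  P(Y=0) = 1/8 + 0 + 0 = 1/8
  P(Y=1) = 0 + 3/8 + 0 = 3/8
  P(Y=2) = 0 + 0 + 1/2 = 1/2

H(X) = -[(1/8)·log₂(1/8) + (3/8)·log₂(3/8) + (1/2)·log₂(1/2)]
  = 0.3750 + 0.5306 + 0.5000
  = 1.4056 bits
H(Y) = -[(1/8)·log₂(1/8) + (3/8)·log₂(3/8) + (1/2)·log₂(1/2)]
  = 0.3750 + 0.5306 + 0.5000
  = 1.4056 bits
H(X,Y) = -[(1/8)·log₂(1/8) + (3/8)·log₂(3/8) + (1/2)·log₂(1/2)]
  = 0.3750 + 0.5306 + 0.5000
  = 1.4056 bits

I(X;Y) = H(X) + H(Y) - H(X,Y)
  = 1.4056 + 1.4056 - 1.4056
  = 1.4056 bits

I(X;Y) = 1.4056 bits > I(A;B) = 0.3238 bits, so (X, Y) has the higher mutual information (stronger dependence).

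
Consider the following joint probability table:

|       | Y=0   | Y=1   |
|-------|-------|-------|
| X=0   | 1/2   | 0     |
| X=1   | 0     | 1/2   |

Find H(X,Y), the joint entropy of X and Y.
H(X,Y) = -Σ P(X,Y) log₂ P(X,Y), summed over the non-zero cells:
H(X,Y) = -[(1/2)·log₂(1/2) + (1/2)·log₂(1/2)]
  = 0.5000 + 0.5000
  = 1.0000 bits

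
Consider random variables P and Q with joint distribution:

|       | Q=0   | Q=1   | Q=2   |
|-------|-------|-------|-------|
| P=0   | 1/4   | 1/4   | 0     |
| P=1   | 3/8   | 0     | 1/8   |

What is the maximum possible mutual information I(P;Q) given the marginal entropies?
The upper bound on mutual information is I(P;Q) ≤ min(H(P), H(Q)).

Marginal P(P) (row sums):
  P(P=0) = 1/4 + 1/4 + 0 = 1/2
  P(P=1) = 3/8 + 0 + 1/8 = 1/2
Marginal P(Q) (column sums):
  P(Q=0) = 1/4 + 3/8 = 5/8
  P(Q=1) = 1/4 + 0 = 1/4
  P(Q=2) = 0 + 1/8 = 1/8

H(P) = -[(1/2)·log₂(1/2) + (1/2)·log₂(1/2)]
  = 0.5000 + 0.5000
  = 1.0000 bits
H(Q) = -[(5/8)·log₂(5/8) + (1/4)·log₂(1/4) + (1/8)·log₂(1/8)]
  = 0.4238 + 0.5000 + 0.3750
  = 1.2988 bits

Maximum possible I(P;Q) = min(1.0000, 1.2988) = 1.0000 bits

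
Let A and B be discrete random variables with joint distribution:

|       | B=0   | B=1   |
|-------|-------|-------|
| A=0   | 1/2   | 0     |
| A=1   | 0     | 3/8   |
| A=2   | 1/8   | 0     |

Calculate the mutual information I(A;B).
Marginal P(A) (row sums):
  P(A=0) = 1/2 + 0 = 1/2
  P(A=1) = 0 + 3/8 = 3/8
  P(A=2) = 1/8 + 0 = 1/8
Marginal P(B) (column sums):
  P(B=0) = 1/2 + 0 + 1/8 = 5/8
  P(B=1) = 0 + 3/8 + 0 = 3/8

H(A) = -[(1/2)·log₂(1/2) + (3/8)·log₂(3/8) + (1/8)·log₂(1/8)]
  = 0.5000 + 0.5306 + 0.3750
  = 1.4056 bits
H(B) = -[(5/8)·log₂(5/8) + (3/8)·log₂(3/8)]
  = 0.4238 + 0.5306
  = 0.9544 bits
H(A,B) = -[(1/2)·log₂(1/2) + (3/8)·log₂(3/8) + (1/8)·log₂(1/8)]
  = 0.5000 + 0.5306 + 0.3750
  = 1.4056 bits

I(A;B) = H(A) + H(B) - H(A,B)
  = 1.4056 + 0.9544 - 1.4056
  = 0.9544 bits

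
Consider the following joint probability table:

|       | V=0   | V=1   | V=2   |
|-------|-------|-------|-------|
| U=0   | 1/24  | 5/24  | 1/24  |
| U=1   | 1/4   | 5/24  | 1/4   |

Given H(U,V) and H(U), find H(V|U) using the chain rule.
From the chain rule: H(U,V) = H(U) + H(V|U)
Therefore: H(V|U) = H(U,V) - H(U)

H(U,V) = -[(1/24)·log₂(1/24) + (5/24)·log₂(5/24) + (1/24)·log₂(1/24) + (1/4)·log₂(1/4) + (5/24)·log₂(5/24) + (1/4)·log₂(1/4)]
  = 0.1910 + 0.4715 + 0.1910 + 0.5000 + 0.4715 + 0.5000
  = 2.3250 bits
Marginal P(U) (row sums):
  P(U=0) = 1/24 + 5/24 + 1/24 = 7/24
  P(U=1) = 1/4 + 5/24 + 1/4 = 17/24
H(U) = -[(7/24)·log₂(7/24) + (17/24)·log₂(17/24)]
  = 0.5185 + 0.3524
  = 0.8709 bits

H(V|U) = 2.3250 - 0.8709 = 1.4541 bits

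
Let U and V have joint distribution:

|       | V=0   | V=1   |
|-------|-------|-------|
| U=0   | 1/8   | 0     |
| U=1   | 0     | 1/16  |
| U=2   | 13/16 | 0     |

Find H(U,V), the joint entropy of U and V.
H(U,V) = -Σ P(U,V) log₂ P(U,V), summed over the non-zero cells:
H(U,V) = -[(1/8)·log₂(1/8) + (1/16)·log₂(1/16) + (13/16)·log₂(13/16)]
  = 0.3750 + 0.2500 + 0.2434
  = 0.8684 bits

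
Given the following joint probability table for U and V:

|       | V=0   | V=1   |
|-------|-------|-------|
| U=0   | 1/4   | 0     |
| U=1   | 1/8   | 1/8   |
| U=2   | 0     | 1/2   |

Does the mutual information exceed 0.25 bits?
Marginal P(U) (row sums):
  P(U=0) = 1/4 + 0 = 1/4
  P(U=1) = 1/8 + 1/8 = 1/4
  P(U=2) = 0 + 1/2 = 1/2
Marginal P(V) (column sums):
  P(V=0) = 1/4 + 1/8 + 0 = 3/8
  P(V=1) = 0 + 1/8 + 1/2 = 5/8

H(U) = -[(1/4)·log₂(1/4) + (1/4)·log₂(1/4) + (1/2)·log₂(1/2)]
  = 0.5000 + 0.5000 + 0.5000
  = 1.5000 bits
H(V) = -[(3/8)·log₂(3/8) + (5/8)·log₂(5/8)]
  = 0.5306 + 0.4238
  = 0.9544 bits
H(U,V) = -[(1/4)·log₂(1/4) + (1/8)·log₂(1/8) + (1/8)·log₂(1/8) + (1/2)·log₂(1/2)]
  = 0.5000 + 0.3750 + 0.3750 + 0.5000
  = 1.7500 bits

I(U;V) = H(U) + H(V) - H(U,V)
  = 1.5000 + 0.9544 - 1.7500
  = 0.7044 bits

Yes. I(U;V) = 0.7044 bits, which is > 0.25 bits.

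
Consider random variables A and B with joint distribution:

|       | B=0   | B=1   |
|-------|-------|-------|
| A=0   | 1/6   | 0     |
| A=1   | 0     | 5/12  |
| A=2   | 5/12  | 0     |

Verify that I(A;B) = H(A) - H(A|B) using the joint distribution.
Left side, from I(A;B) = H(A) + H(B) - H(A,B):
Marginal P(A) (row sums):
  P(A=0) = 1/6 + 0 = 1/6
  P(A=1) = 0 + 5/12 = 5/12
  P(A=2) = 5/12 + 0 = 5/12
Marginal P(B) (column sums):
  P(B=0) = 1/6 + 0 + 5/12 = 7/12
  P(B=1) = 0 + 5/12 + 0 = 5/12

H(A) = -[(1/6)·log₂(1/6) + (5/12)·log₂(5/12) + (5/12)·log₂(5/12)]
  = 0.4308 + 0.5263 + 0.5263
  = 1.4834 bits
H(B) = -[(7/12)·log₂(7/12) + (5/12)·log₂(5/12)]
  = 0.4536 + 0.5263
  = 0.9799 bits
H(A,B) = -[(1/6)·log₂(1/6) + (5/12)·log₂(5/12) + (5/12)·log₂(5/12)]
  = 0.4308 + 0.5263 + 0.5263
  = 1.4834 bits

I(A;B) = H(A) + H(B) - H(A,B)
  = 1.4834 + 0.9799 - 1.4834
  = 0.9799 bits

Right side, with H(A|B) computed directly from the conditional probabilities:
H(A|B) = -Σ P(A,B)·log₂ P(A|B), where P(A|B) = P(A,B) / P(B)
  (cells with P(A,B) = 0 contribute 0)
  (A=0,B=0): P(A|B) = (1/6)/(7/12) = 2/7;  -(1/6)·log₂(2/7) = 0.3012
  (A=1,B=1): P(A|B) = (5/12)/(5/12) = 1;  -(5/12)·log₂(1) = 0.0000
  (A=2,B=0): P(A|B) = (5/12)/(7/12) = 5/7;  -(5/12)·log₂(5/7) = 0.2023
H(A|B) = 0.3012 + 0.0000 + 0.2023
  = 0.5035 bits
H(A) - H(A|B) = 1.4834 - 0.5035 = 0.9799 bits

Both sides equal 0.9799 bits, so I(A;B) = H(A) - H(A|B) ✓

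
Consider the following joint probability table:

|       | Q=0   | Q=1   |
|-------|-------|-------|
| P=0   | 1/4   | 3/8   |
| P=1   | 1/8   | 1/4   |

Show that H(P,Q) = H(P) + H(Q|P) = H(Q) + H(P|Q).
Marginal P(P) (row sums):
  P(P=0) = 1/4 + 3/8 = 5/8
  P(P=1) = 1/8 + 1/4 = 3/8
Marginal P(Q) (column sums):
  P(Q=0) = 1/4 + 1/8 = 3/8
  P(Q=1) = 3/8 + 1/4 = 5/8

Decomposition 1: H(P) + H(Q|P)
H(P) = -[(5/8)·log₂(5/8) + (3/8)·log₂(3/8)]
  = 0.4238 + 0.5306
  = 0.9544 bits
H(Q|P) = -Σ P(P,Q)·log₂ P(Q|P), where P(Q|P) = P(P,Q) / P(P)
  (P=0,Q=0): P(Q|P) = (1/4)/(5/8) = 2/5;  -(1/4)·log₂(2/5) = 0.3305
  (P=0,Q=1): P(Q|P) = (3/8)/(5/8) = 3/5;  -(3/8)·log₂(3/5) = 0.2764
  (P=1,Q=0): P(Q|P) = (1/8)/(3/8) = 1/3;  -(1/8)·log₂(1/3) = 0.1981
  (P=1,Q=1): P(Q|P) = (1/4)/(3/8) = 2/3;  -(1/4)·log₂(2/3) = 0.1462
H(Q|P) = 0.3305 + 0.2764 + 0.1981 + 0.1462
  = 0.9512 bits
H(P) + H(Q|P) = 0.9544 + 0.9512 = 1.9056 bits

Decomposition 2: H(Q) + H(P|Q)
H(Q) = -[(3/8)·log₂(3/8) + (5/8)·log₂(5/8)]
  = 0.5306 + 0.4238
  = 0.9544 bits
H(P|Q) = -Σ P(P,Q)·log₂ P(P|Q), where P(P|Q) = P(P,Q) / P(Q)
  (P=0,Q=0): P(P|Q) = (1/4)/(3/8) = 2/3;  -(1/4)·log₂(2/3) = 0.1462
  (P=0,Q=1): P(P|Q) = (3/8)/(5/8) = 3/5;  -(3/8)·log₂(3/5) = 0.2764
  (P=1,Q=0): P(P|Q) = (1/8)/(3/8) = 1/3;  -(1/8)·log₂(1/3) = 0.1981
  (P=1,Q=1): P(P|Q) = (1/4)/(5/8) = 2/5;  -(1/4)·log₂(2/5) = 0.3305
H(P|Q) = 0.1462 + 0.2764 + 0.1981 + 0.3305
  = 0.9512 bits
H(Q) + H(P|Q) = 0.9544 + 0.9512 = 1.9056 bits

Direct computation of the joint entropy:
H(P,Q) = -[(1/4)·log₂(1/4) + (3/8)·log₂(3/8) + (1/8)·log₂(1/8) + (1/4)·log₂(1/4)]
  = 0.5000 + 0.5306 + 0.3750 + 0.5000
  = 1.9056 bits

All three agree: H(P,Q) = 1.9056 bits ✓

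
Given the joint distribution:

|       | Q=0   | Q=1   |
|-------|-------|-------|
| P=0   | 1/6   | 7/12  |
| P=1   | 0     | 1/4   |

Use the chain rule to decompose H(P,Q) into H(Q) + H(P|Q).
By the chain rule: H(P,Q) = H(Q) + H(P|Q)

Marginal P(Q) (column sums):
  P(Q=0) = 1/6 + 0 = 1/6
  P(Q=1) = 7/12 + 1/4 = 5/6
H(Q) = -[(1/6)·log₂(1/6) + (5/6)·log₂(5/6)]
  = 0.4308 + 0.2192
  = 0.6500 bits
H(P|Q) = -Σ P(P,Q)·log₂ P(P|Q), where P(P|Q) = P(P,Q) / P(Q)
  (cells with P(P,Q) = 0 contribute 0)
  (P=0,Q=0): P(P|Q) = (1/6)/(1/6) = 1;  -(1/6)·log₂(1) = 0.0000
  (P=0,Q=1): P(P|Q) = (7/12)/(5/6) = 7/10;  -(7/12)·log₂(7/10) = 0.3002
  (P=1,Q=1): P(P|Q) = (1/4)/(5/6) = 3/10;  -(1/4)·log₂(3/10) = 0.4342
H(P|Q) = 0.0000 + 0.3002 + 0.4342
  = 0.7344 bits

H(P,Q) = H(Q) + H(P|Q) = 0.6500 + 0.7344 = 1.3844 bits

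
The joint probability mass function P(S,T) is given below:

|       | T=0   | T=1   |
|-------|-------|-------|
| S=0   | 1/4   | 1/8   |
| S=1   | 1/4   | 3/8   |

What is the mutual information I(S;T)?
Marginal P(S) (row sums):
  P(S=0) = 1/4 + 1/8 = 3/8
  P(S=1) = 1/4 + 3/8 = 5/8
Marginal P(T) (column sums):
  P(T=0) = 1/4 + 1/4 = 1/2
  P(T=1) = 1/8 + 3/8 = 1/2

H(S) = -[(3/8)·log₂(3/8) + (5/8)·log₂(5/8)]
  = 0.5306 + 0.4238
  = 0.9544 bits
H(T) = -[(1/2)·log₂(1/2) + (1/2)·log₂(1/2)]
  = 0.5000 + 0.5000
  = 1.0000 bits
H(S,T) = -[(1/4)·log₂(1/4) + (1/8)·log₂(1/8) + (1/4)·log₂(1/4) + (3/8)·log₂(3/8)]
  = 0.5000 + 0.3750 + 0.5000 + 0.5306
  = 1.9056 bits

I(S;T) = H(S) + H(T) - H(S,T)
  = 0.9544 + 1.0000 - 1.9056
  = 0.0488 bits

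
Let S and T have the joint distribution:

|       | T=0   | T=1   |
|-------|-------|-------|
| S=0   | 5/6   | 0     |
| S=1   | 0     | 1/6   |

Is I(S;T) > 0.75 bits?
Marginal P(S) (row sums):
  P(S=0) = 5/6 + 0 = 5/6
  P(S=1) = 0 + 1/6 = 1/6
Marginal P(T) (column sums):
  P(T=0) = 5/6 + 0 = 5/6
  P(T=1) = 0 + 1/6 = 1/6

H(S) = -[(5/6)·log₂(5/6) + (1/6)·log₂(1/6)]
  = 0.2192 + 0.4308
  = 0.6500 bits
H(T) = -[(5/6)·log₂(5/6) + (1/6)·log₂(1/6)]
  = 0.2192 + 0.4308
  = 0.6500 bits
H(S,T) = -[(5/6)·log₂(5/6) + (1/6)·log₂(1/6)]
  = 0.2192 + 0.4308
  = 0.6500 bits

I(S;T) = H(S) + H(T) - H(S,T)
  = 0.6500 + 0.6500 - 0.6500
  = 0.6500 bits

No. I(S;T) = 0.6500 bits, which is ≤ 0.75 bits.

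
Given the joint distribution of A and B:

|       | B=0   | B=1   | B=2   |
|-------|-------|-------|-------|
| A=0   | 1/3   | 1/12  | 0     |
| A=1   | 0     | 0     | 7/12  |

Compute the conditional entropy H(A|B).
Marginal P(B) (column sums):
  P(B=0) = 1/3 + 0 = 1/3
  P(B=1) = 1/12 + 0 = 1/12
  P(B=2) = 0 + 7/12 = 7/12

H(A|B) = -Σ P(A,B)·log₂ P(A|B), where P(A|B) = P(A,B) / P(B)
  (cells with P(A,B) = 0 contribute 0)
  (A=0,B=0): P(A|B) = (1/3)/(1/3) = 1;  -(1/3)·log₂(1) = 0.0000
  (A=0,B=1): P(A|B) = (1/12)/(1/12) = 1;  -(1/12)·log₂(1) = 0.0000
  (A=1,B=2): P(A|B) = (7/12)/(7/12) = 1;  -(7/12)·log₂(1) = 0.0000
H(A|B) = 0.0000 + 0.0000 + 0.0000
  = 0.0000 bits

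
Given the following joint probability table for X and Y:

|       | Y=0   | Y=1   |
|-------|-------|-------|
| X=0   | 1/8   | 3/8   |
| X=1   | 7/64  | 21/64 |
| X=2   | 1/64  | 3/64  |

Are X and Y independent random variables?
Marginal P(X) (row sums):
  P(X=0) = 1/8 + 3/8 = 1/2
  P(X=1) = 7/64 + 21/64 = 7/16
  P(X=2) = 1/64 + 3/64 = 1/16
Marginal P(Y) (column sums):
  P(Y=0) = 1/8 + 7/64 + 1/64 = 1/4
  P(Y=1) = 3/8 + 21/64 + 3/64 = 3/4

X and Y are independent iff P(X=i,Y=j) = P(X=i)·P(Y=j) for every cell.
  P(X=0)·P(Y=0) = 1/2 × 1/4 = 1/8 = P(X=0,Y=0) ✓
  P(X=0)·P(Y=1) = 1/2 × 3/4 = 3/8 = P(X=0,Y=1) ✓
  P(X=1)·P(Y=0) = 7/16 × 1/4 = 7/64 = P(X=1,Y=0) ✓
  P(X=1)·P(Y=1) = 7/16 × 3/4 = 21/64 = P(X=1,Y=1) ✓
  P(X=2)·P(Y=0) = 1/16 × 1/4 = 1/64 = P(X=2,Y=0) ✓
  P(X=2)·P(Y=1) = 1/16 × 3/4 = 3/64 = P(X=2,Y=1) ✓

Yes, X and Y are independent: every cell factors, so I(X;Y) = 0 bits.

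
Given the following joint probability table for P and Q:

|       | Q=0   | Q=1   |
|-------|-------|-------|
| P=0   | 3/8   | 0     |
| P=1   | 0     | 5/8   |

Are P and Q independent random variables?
Marginal P(P) (row sums):
  P(P=0) = 3/8 + 0 = 3/8
  P(P=1) = 0 + 5/8 = 5/8
Marginal P(Q) (column sums):
  P(Q=0) = 3/8 + 0 = 3/8
  P(Q=1) = 0 + 5/8 = 5/8

P and Q are independent iff P(P=i,Q=j) = P(P=i)·P(Q=j) for every cell.
  P(P=0)·P(Q=0) = 3/8 × 3/8 = 9/64, but P(P=0,Q=0) = 3/8 ✗

No, P and Q are not independent. Quantitatively, I(P;Q) > 0:

H(P) = -[(3/8)·log₂(3/8) + (5/8)·log₂(5/8)]
  = 0.5306 + 0.4238
  = 0.9544 bits
H(Q) = -[(3/8)·log₂(3/8) + (5/8)·log₂(5/8)]
  = 0.5306 + 0.4238
  = 0.9544 bits
H(P,Q) = -[(3/8)·log₂(3/8) + (5/8)·log₂(5/8)]
  = 0.5306 + 0.4238
  = 0.9544 bits
I(P;Q) = H(P) + H(Q) - H(P,Q) = 0.9544 + 0.9544 - 0.9544 = 0.9544 bits > 0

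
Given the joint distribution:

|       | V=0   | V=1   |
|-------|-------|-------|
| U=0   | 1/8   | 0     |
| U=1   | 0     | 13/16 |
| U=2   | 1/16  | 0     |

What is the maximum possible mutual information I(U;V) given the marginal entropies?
The upper bound on mutual information is I(U;V) ≤ min(H(U), H(V)).

Marginal P(U) (row sums):
  P(U=0) = 1/8 + 0 = 1/8
  P(U=1) = 0 + 13/16 = 13/16
  P(U=2) = 1/16 + 0 = 1/16
Marginal P(V) (column sums):
  P(V=0) = 1/8 + 0 + 1/16 = 3/16
  P(V=1) = 0 + 13/16 + 0 = 13/16

H(U) = -[(1/8)·log₂(1/8) + (13/16)·log₂(13/16) + (1/16)·log₂(1/16)]
  = 0.3750 + 0.2434 + 0.2500
  = 0.8684 bits
H(V) = -[(3/16)·log₂(3/16) + (13/16)·log₂(13/16)]
  = 0.4528 + 0.2434
  = 0.6962 bits

Maximum possible I(U;V) = min(0.8684, 0.6962) = 0.6962 bits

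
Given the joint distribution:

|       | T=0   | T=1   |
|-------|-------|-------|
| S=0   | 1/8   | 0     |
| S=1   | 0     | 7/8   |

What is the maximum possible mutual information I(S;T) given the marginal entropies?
The upper bound on mutual information is I(S;T) ≤ min(H(S), H(T)).

Marginal P(S) (row sums):
  P(S=0) = 1/8 + 0 = 1/8
  P(S=1) = 0 + 7/8 = 7/8
Marginal P(T) (column sums):
  P(T=0) = 1/8 + 0 = 1/8
  P(T=1) = 0 + 7/8 = 7/8

H(S) = -[(1/8)·log₂(1/8) + (7/8)·log₂(7/8)]
  = 0.3750 + 0.1686
  = 0.5436 bits
H(T) = -[(1/8)·log₂(1/8) + (7/8)·log₂(7/8)]
  = 0.3750 + 0.1686
  = 0.5436 bits

Maximum possible I(S;T) = min(0.5436, 0.5436) = 0.5436 bits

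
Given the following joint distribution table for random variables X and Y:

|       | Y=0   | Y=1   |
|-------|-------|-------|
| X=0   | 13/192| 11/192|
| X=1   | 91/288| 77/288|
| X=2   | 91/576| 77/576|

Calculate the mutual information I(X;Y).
Marginal P(X) (row sums):
  P(X=0) = 13/192 + 11/192 = 1/8
  P(X=1) = 91/288 + 77/288 = 7/12
  P(X=2) = 91/576 + 77/576 = 7/24
Marginal P(Y) (column sums):
  P(Y=0) = 13/192 + 91/288 + 91/576 = 13/24
  P(Y=1) = 11/192 + 77/288 + 77/576 = 11/24

H(X) = -[(1/8)·log₂(1/8) + (7/12)·log₂(7/12) + (7/24)·log₂(7/24)]
  = 0.3750 + 0.4536 + 0.5185
  = 1.3471 bits
H(Y) = -[(13/24)·log₂(13/24) + (11/24)·log₂(11/24)]
  = 0.4791 + 0.5159
  = 0.9950 bits
H(X,Y) = -[(13/192)·log₂(13/192) + (11/192)·log₂(11/192) + (91/288)·log₂(91/288) + (77/288)·log₂(77/288) + (91/576)·log₂(91/576) + (77/576)·log₂(77/576)]
  = 0.2630 + 0.2364 + 0.5252 + 0.5088 + 0.4206 + 0.3881
  = 2.3421 bits

I(X;Y) = H(X) + H(Y) - H(X,Y)
  = 1.3471 + 0.9950 - 2.3421
  = 0.0000 bits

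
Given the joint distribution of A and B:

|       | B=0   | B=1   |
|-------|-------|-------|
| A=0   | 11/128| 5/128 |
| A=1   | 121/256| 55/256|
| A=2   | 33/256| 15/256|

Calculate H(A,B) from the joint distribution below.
H(A,B) = -Σ P(A,B) log₂ P(A,B), summed over the non-zero cells:
H(A,B) = -[(11/128)·log₂(11/128) + (5/128)·log₂(5/128) + (121/256)·log₂(121/256) + (55/256)·log₂(55/256) + (33/256)·log₂(33/256) + (15/256)·log₂(15/256)]
  = 0.3043 + 0.1827 + 0.5110 + 0.4767 + 0.3810 + 0.2398
  = 2.0955 bits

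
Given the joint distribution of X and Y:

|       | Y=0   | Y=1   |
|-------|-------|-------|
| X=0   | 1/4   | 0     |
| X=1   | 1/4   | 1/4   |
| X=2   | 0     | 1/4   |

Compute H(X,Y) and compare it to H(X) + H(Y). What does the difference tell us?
Marginal P(X) (row sums):
  P(X=0) = 1/4 + 0 = 1/4
  P(X=1) = 1/4 + 1/4 = 1/2
  P(X=2) = 0 + 1/4 = 1/4
Marginal P(Y) (column sums):
  P(Y=0) = 1/4 + 1/4 + 0 = 1/2
  P(Y=1) = 0 + 1/4 + 1/4 = 1/2

H(X,Y) = -[(1/4)·log₂(1/4) + (1/4)·log₂(1/4) + (1/4)·log₂(1/4) + (1/4)·log₂(1/4)]
  = 0.5000 + 0.5000 + 0.5000 + 0.5000
  = 2.0000 bits
H(X) = -[(1/4)·log₂(1/4) + (1/2)·log₂(1/2) + (1/4)·log₂(1/4)]
  = 0.5000 + 0.5000 + 0.5000
  = 1.5000 bits
H(Y) = -[(1/2)·log₂(1/2) + (1/2)·log₂(1/2)]
  = 0.5000 + 0.5000
  = 1.0000 bits

H(X) + H(Y) = 1.5000 + 1.0000 = 2.5000 bits
Difference: H(X) + H(Y) - H(X,Y) = 2.5000 - 2.0000 = 0.5000 bits = I(X;Y)

The difference is the mutual information; it is positive here, so X and Y are dependent (knowing one reduces uncertainty about the other by 0.5000 bits).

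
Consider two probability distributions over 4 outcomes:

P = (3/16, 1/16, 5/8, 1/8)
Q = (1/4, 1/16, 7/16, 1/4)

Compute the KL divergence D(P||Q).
D(P||Q) = Σ P(i) log₂(P(i)/Q(i))
  i=0: (3/16) × log₂((3/16)/(1/4)) = (3/16) × log₂(3/4) = -0.0778
  i=1: (1/16) × log₂((1/16)/(1/16)) = (1/16) × log₂(1) = 0.0000
  i=2: (5/8) × log₂((5/8)/(7/16)) = (5/8) × log₂(10/7) = 0.3216
  i=3: (1/8) × log₂((1/8)/(1/4)) = (1/8) × log₂(1/2) = -0.1250
D(P||Q) = -0.0778 + 0.0000 + 0.3216 - 0.1250
  = 0.1188 bits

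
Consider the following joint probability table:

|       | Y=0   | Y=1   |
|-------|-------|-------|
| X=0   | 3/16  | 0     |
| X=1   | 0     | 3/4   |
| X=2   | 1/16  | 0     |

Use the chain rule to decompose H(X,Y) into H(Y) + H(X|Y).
By the chain rule: H(X,Y) = H(Y) + H(X|Y)

Marginal P(Y) (column sums):
  P(Y=0) = 3/16 + 0 + 1/16 = 1/4
  P(Y=1) = 0 + 3/4 + 0 = 3/4
H(Y) = -[(1/4)·log₂(1/4) + (3/4)·log₂(3/4)]
  = 0.5000 + 0.3113
  = 0.8113 bits
H(X|Y) = -Σ P(X,Y)·log₂ P(X|Y), where P(X|Y) = P(X,Y) / P(Y)
  (cells with P(X,Y) = 0 contribute 0)
  (X=0,Y=0): P(X|Y) = (3/16)/(1/4) = 3/4;  -(3/16)·log₂(3/4) = 0.0778
  (X=1,Y=1): P(X|Y) = (3/4)/(3/4) = 1;  -(3/4)·log₂(1) = 0.0000
  (X=2,Y=0): P(X|Y) = (1/16)/(1/4) = 1/4;  -(1/16)·log₂(1/4) = 0.1250
H(X|Y) = 0.0778 + 0.0000 + 0.1250
  = 0.2028 bits

H(X,Y) = H(Y) + H(X|Y) = 0.8113 + 0.2028 = 1.0141 bits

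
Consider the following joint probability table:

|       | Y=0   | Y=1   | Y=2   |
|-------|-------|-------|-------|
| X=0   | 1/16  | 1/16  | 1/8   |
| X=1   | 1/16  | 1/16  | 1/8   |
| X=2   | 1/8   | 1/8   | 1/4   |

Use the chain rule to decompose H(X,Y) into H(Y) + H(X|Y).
By the chain rule: H(X,Y) = H(Y) + H(X|Y)

Marginal P(Y) (column sums):
  P(Y=0) = 1/16 + 1/16 + 1/8 = 1/4
  P(Y=1) = 1/16 + 1/16 + 1/8 = 1/4
  P(Y=2) = 1/8 + 1/8 + 1/4 = 1/2
H(Y) = -[(1/4)·log₂(1/4) + (1/4)·log₂(1/4) + (1/2)·log₂(1/2)]
  = 0.5000 + 0.5000 + 0.5000
  = 1.5000 bits
H(X|Y) = -Σ P(X,Y)·log₂ P(X|Y), where P(X|Y) = P(X,Y) / P(Y)
  (X=0,Y=0): P(X|Y) = (1/16)/(1/4) = 1/4;  -(1/16)·log₂(1/4) = 0.1250
  (X=0,Y=1): P(X|Y) = (1/16)/(1/4) = 1/4;  -(1/16)·log₂(1/4) = 0.1250
  (X=0,Y=2): P(X|Y) = (1/8)/(1/2) = 1/4;  -(1/8)·log₂(1/4) = 0.2500
  (X=1,Y=0): P(X|Y) = (1/16)/(1/4) = 1/4;  -(1/16)·log₂(1/4) = 0.1250
  (X=1,Y=1): P(X|Y) = (1/16)/(1/4) = 1/4;  -(1/16)·log₂(1/4) = 0.1250
  (X=1,Y=2): P(X|Y) = (1/8)/(1/2) = 1/4;  -(1/8)·log₂(1/4) = 0.2500
  (X=2,Y=0): P(X|Y) = (1/8)/(1/4) = 1/2;  -(1/8)·log₂(1/2) = 0.1250
  (X=2,Y=1): P(X|Y) = (1/8)/(1/4) = 1/2;  -(1/8)·log₂(1/2) = 0.1250
  (X=2,Y=2): P(X|Y) = (1/4)/(1/2) = 1/2;  -(1/4)·log₂(1/2) = 0.2500
H(X|Y) = 0.1250 + 0.1250 + 0.2500 + 0.1250 + 0.1250 + 0.2500 + 0.1250 + 0.1250 + 0.2500
  = 1.5000 bits

H(X,Y) = H(Y) + H(X|Y) = 1.5000 + 1.5000 = 3.0000 bits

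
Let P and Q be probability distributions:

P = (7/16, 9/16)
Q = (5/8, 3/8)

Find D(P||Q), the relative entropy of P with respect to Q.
D(P||Q) = Σ P(i) log₂(P(i)/Q(i))
  i=0: (7/16) × log₂((7/16)/(5/8)) = (7/16) × log₂(7/10) = -0.2251
  i=1: (9/16) × log₂((9/16)/(3/8)) = (9/16) × log₂(3/2) = 0.3290
D(P||Q) = -0.2251 + 0.3290
  = 0.1039 bits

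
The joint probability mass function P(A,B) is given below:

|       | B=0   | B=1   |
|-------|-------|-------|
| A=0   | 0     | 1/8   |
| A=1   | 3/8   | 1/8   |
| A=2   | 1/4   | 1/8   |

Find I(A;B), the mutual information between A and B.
Marginal P(A) (row sums):
  P(A=0) = 0 + 1/8 = 1/8
  P(A=1) = 3/8 + 1/8 = 1/2
  P(A=2) = 1/4 + 1/8 = 3/8
Marginal P(B) (column sums):
  P(B=0) = 0 + 3/8 + 1/4 = 5/8
  P(B=1) = 1/8 + 1/8 + 1/8 = 3/8

H(A) = -[(1/8)·log₂(1/8) + (1/2)·log₂(1/2) + (3/8)·log₂(3/8)]
  = 0.3750 + 0.5000 + 0.5306
  = 1.4056 bits
H(B) = -[(5/8)·log₂(5/8) + (3/8)·log₂(3/8)]
  = 0.4238 + 0.5306
  = 0.9544 bits
H(A,B) = -[(1/8)·log₂(1/8) + (3/8)·log₂(3/8) + (1/8)·log₂(1/8) + (1/4)·log₂(1/4) + (1/8)·log₂(1/8)]
  = 0.3750 + 0.5306 + 0.3750 + 0.5000 + 0.3750
  = 2.1556 bits

I(A;B) = H(A) + H(B) - H(A,B)
  = 1.4056 + 0.9544 - 2.1556
  = 0.2044 bits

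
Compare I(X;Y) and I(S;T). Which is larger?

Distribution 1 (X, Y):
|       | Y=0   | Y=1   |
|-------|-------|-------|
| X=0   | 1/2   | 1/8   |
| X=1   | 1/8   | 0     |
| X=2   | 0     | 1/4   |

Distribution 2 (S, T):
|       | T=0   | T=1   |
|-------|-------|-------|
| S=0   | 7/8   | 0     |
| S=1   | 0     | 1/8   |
Distribution 1 (X, Y):
Marginal P(X) (row sums):
  P(X=0) = 1/2 + 1/8 = 5/8
  P(X=1) = 1/8 + 0 = 1/8
  P(X=2) = 0 + 1/4 = 1/4
Marginal P(Y) (column sums):
  P(Y=0) = 1/2 + 1/8 + 0 = 5/8
  P(Y=1) = 1/8 + 0 + 1/4 = 3/8

H(X) = -[(5/8)·log₂(5/8) + (1/8)·log₂(1/8) + (1/4)·log₂(1/4)]
  = 0.4238 + 0.3750 + 0.5000
  = 1.2988 bits
H(Y) = -[(5/8)·log₂(5/8) + (3/8)·log₂(3/8)]
  = 0.4238 + 0.5306
  = 0.9544 bits
H(X,Y) = -[(1/2)·log₂(1/2) + (1/8)·log₂(1/8) + (1/8)·log₂(1/8) + (1/4)·log₂(1/4)]
  = 0.5000 + 0.3750 + 0.3750 + 0.5000
  = 1.7500 bits

I(X;Y) = H(X) + H(Y) - H(X,Y)
  = 1.2988 + 0.9544 - 1.7500
  = 0.5032 bits

Distribution 2 (S, T):
Marginal P(S) (row sums):
  P(S=0) = 7/8 + 0 = 7/8
  P(S=1) = 0 + 1/8 = 1/8
Marginal P(T) (column sums):
  P(T=0) = 7/8 + 0 = 7/8
  P(T=1) = 0 + 1/8 = 1/8

H(S) = -[(7/8)·log₂(7/8) + (1/8)·log₂(1/8)]
  = 0.1686 + 0.3750
  = 0.5436 bits
H(T) = -[(7/8)·log₂(7/8) + (1/8)·log₂(1/8)]
  = 0.1686 + 0.3750
  = 0.5436 bits
H(S,T) = -[(7/8)·log₂(7/8) + (1/8)·log₂(1/8)]
  = 0.1686 + 0.3750
  = 0.5436 bits

I(S;T) = H(S) + H(T) - H(S,T)
  = 0.5436 + 0.5436 - 0.5436
  = 0.5436 bits

I(S;T) = 0.5436 bits > I(X;Y) = 0.5032 bits, so (S, T) has the higher mutual information (stronger dependence).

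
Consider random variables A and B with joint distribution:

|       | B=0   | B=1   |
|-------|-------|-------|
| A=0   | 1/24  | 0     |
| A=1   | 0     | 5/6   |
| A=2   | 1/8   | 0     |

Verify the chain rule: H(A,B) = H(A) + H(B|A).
Left side:
H(A,B) = -[(1/24)·log₂(1/24) + (5/6)·log₂(5/6) + (1/8)·log₂(1/8)]
  = 0.1910 + 0.2192 + 0.3750
  = 0.7852 bits

Right side:
Marginal P(A) (row sums):
  P(A=0) = 1/24 + 0 = 1/24
  P(A=1) = 0 + 5/6 = 5/6
  P(A=2) = 1/8 + 0 = 1/8
H(A) = -[(1/24)·log₂(1/24) + (5/6)·log₂(5/6) + (1/8)·log₂(1/8)]
  = 0.1910 + 0.2192 + 0.3750
  = 0.7852 bits
H(B|A) = -Σ P(A,B)·log₂ P(B|A), where P(B|A) = P(A,B) / P(A)
  (cells with P(A,B) = 0 contribute 0)
  (A=0,B=0): P(B|A) = (1/24)/(1/24) = 1;  -(1/24)·log₂(1) = 0.0000
  (A=1,B=1): P(B|A) = (5/6)/(5/6) = 1;  -(5/6)·log₂(1) = 0.0000
  (A=2,B=0): P(B|A) = (1/8)/(1/8) = 1;  -(1/8)·log₂(1) = 0.0000
H(B|A) = 0.0000 + 0.0000 + 0.0000
  = 0.0000 bits
H(A) + H(B|A) = 0.7852 + 0.0000 = 0.7852 bits

Both sides equal 0.7852 bits, so the chain rule holds ✓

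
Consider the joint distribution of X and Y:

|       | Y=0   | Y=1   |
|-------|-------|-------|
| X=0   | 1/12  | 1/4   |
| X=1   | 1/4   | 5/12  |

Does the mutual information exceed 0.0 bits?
Marginal P(X) (row sums):
  P(X=0) = 1/12 + 1/4 = 1/3
  P(X=1) = 1/4 + 5/12 = 2/3
Marginal P(Y) (column sums):
  P(Y=0) = 1/12 + 1/4 = 1/3
  P(Y=1) = 1/4 + 5/12 = 2/3

H(X) = -[(1/3)·log₂(1/3) + (2/3)·log₂(2/3)]
  = 0.5283 + 0.3900
  = 0.9183 bits
H(Y) = -[(1/3)·log₂(1/3) + (2/3)·log₂(2/3)]
  = 0.5283 + 0.3900
  = 0.9183 bits
H(X,Y) = -[(1/12)·log₂(1/12) + (1/4)·log₂(1/4) + (1/4)·log₂(1/4) + (5/12)·log₂(5/12)]
  = 0.2987 + 0.5000 + 0.5000 + 0.5263
  = 1.8250 bits

I(X;Y) = H(X) + H(Y) - H(X,Y)
  = 0.9183 + 0.9183 - 1.8250
  = 0.0116 bits

Yes. I(X;Y) = 0.0116 bits, which is > 0.0 bits.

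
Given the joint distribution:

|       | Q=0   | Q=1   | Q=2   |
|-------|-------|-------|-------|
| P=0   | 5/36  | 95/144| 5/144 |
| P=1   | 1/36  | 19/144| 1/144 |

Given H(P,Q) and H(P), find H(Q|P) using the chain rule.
From the chain rule: H(P,Q) = H(P) + H(Q|P)
Therefore: H(Q|P) = H(P,Q) - H(P)

H(P,Q) = -[(5/36)·log₂(5/36) + (95/144)·log₂(95/144) + (5/144)·log₂(5/144) + (1/36)·log₂(1/36) + (19/144)·log₂(19/144) + (1/144)·log₂(1/144)]
  = 0.3956 + 0.3959 + 0.1683 + 0.1436 + 0.3855 + 0.0498
  = 1.5387 bits
Marginal P(P) (row sums):
  P(P=0) = 5/36 + 95/144 + 5/144 = 5/6
  P(P=1) = 1/36 + 19/144 + 1/144 = 1/6
H(P) = -[(5/6)·log₂(5/6) + (1/6)·log₂(1/6)]
  = 0.2192 + 0.4308
  = 0.6500 bits

H(Q|P) = 1.5387 - 0.6500 = 0.8887 bits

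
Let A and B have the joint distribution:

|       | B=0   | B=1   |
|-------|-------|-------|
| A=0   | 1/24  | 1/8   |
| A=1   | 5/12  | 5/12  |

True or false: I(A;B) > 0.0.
Marginal P(A) (row sums):
  P(A=0) = 1/24 + 1/8 = 1/6
  P(A=1) = 5/12 + 5/12 = 5/6
Marginal P(B) (column sums):
  P(B=0) = 1/24 + 5/12 = 11/24
  P(B=1) = 1/8 + 5/12 = 13/24

H(A) = -[(1/6)·log₂(1/6) + (5/6)·log₂(5/6)]
  = 0.4308 + 0.2192
  = 0.6500 bits
H(B) = -[(11/24)·log₂(11/24) + (13/24)·log₂(13/24)]
  = 0.5159 + 0.4791
  = 0.9950 bits
H(A,B) = -[(1/24)·log₂(1/24) + (1/8)·log₂(1/8) + (5/12)·log₂(5/12) + (5/12)·log₂(5/12)]
  = 0.1910 + 0.3750 + 0.5263 + 0.5263
  = 1.6186 bits

I(A;B) = H(A) + H(B) - H(A,B)
  = 0.6500 + 0.9950 - 1.6186
  = 0.0264 bits

True. I(A;B) = 0.0264 bits, which is > 0.0 bits.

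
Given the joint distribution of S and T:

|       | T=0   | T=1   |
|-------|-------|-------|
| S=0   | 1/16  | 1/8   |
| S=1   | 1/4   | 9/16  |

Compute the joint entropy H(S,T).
H(S,T) = -Σ P(S,T) log₂ P(S,T), summed over the non-zero cells:
H(S,T) = -[(1/16)·log₂(1/16) + (1/8)·log₂(1/8) + (1/4)·log₂(1/4) + (9/16)·log₂(9/16)]
  = 0.2500 + 0.3750 + 0.5000 + 0.4669
  = 1.5919 bits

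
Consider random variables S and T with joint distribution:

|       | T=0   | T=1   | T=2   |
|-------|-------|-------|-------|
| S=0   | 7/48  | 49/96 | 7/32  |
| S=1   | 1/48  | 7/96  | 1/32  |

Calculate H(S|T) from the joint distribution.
Marginal P(T) (column sums):
  P(T=0) = 7/48 + 1/48 = 1/6
  P(T=1) = 49/96 + 7/96 = 7/12
  P(T=2) = 7/32 + 1/32 = 1/4

H(S|T) = -Σ P(S,T)·log₂ P(S|T), where P(S|T) = P(S,T) / P(T)
  (S=0,T=0): P(S|T) = (7/48)/(1/6) = 7/8;  -(7/48)·log₂(7/8) = 0.0281
  (S=0,T=1): P(S|T) = (49/96)/(7/12) = 7/8;  -(49/96)·log₂(7/8) = 0.0983
  (S=0,T=2): P(S|T) = (7/32)/(1/4) = 7/8;  -(7/32)·log₂(7/8) = 0.0421
  (S=1,T=0): P(S|T) = (1/48)/(1/6) = 1/8;  -(1/48)·log₂(1/8) = 0.0625
  (S=1,T=1): P(S|T) = (7/96)/(7/12) = 1/8;  -(7/96)·log₂(1/8) = 0.2188
  (S=1,T=2): P(S|T) = (1/32)/(1/4) = 1/8;  -(1/32)·log₂(1/8) = 0.0938
H(S|T) = 0.0281 + 0.0983 + 0.0421 + 0.0625 + 0.2188 + 0.0938
  = 0.5436 bits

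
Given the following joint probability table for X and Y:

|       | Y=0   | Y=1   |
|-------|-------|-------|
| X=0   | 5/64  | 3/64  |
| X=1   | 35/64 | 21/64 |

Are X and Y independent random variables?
Marginal P(X) (row sums):
  P(X=0) = 5/64 + 3/64 = 1/8
  P(X=1) = 35/64 + 21/64 = 7/8
Marginal P(Y) (column sums):
  P(Y=0) = 5/64 + 35/64 = 5/8
  P(Y=1) = 3/64 + 21/64 = 3/8

X and Y are independent iff P(X=i,Y=j) = P(X=i)·P(Y=j) for every cell.
  P(X=0)·P(Y=0) = 1/8 × 5/8 = 5/64 = P(X=0,Y=0) ✓
  P(X=0)·P(Y=1) = 1/8 × 3/8 = 3/64 = P(X=0,Y=1) ✓
  P(X=1)·P(Y=0) = 7/8 × 5/8 = 35/64 = P(X=1,Y=0) ✓
  P(X=1)·P(Y=1) = 7/8 × 3/8 = 21/64 = P(X=1,Y=1) ✓

Yes, X and Y are independent: every cell factors, so I(X;Y) = 0 bits.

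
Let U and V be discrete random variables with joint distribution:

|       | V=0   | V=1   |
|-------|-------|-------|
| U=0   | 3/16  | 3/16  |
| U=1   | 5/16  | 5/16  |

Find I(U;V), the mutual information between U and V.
Marginal P(U) (row sums):
  P(U=0) = 3/16 + 3/16 = 3/8
  P(U=1) = 5/16 + 5/16 = 5/8
Marginal P(V) (column sums):
  P(V=0) = 3/16 + 5/16 = 1/2
  P(V=1) = 3/16 + 5/16 = 1/2

H(U) = -[(3/8)·log₂(3/8) + (5/8)·log₂(5/8)]
  = 0.5306 + 0.4238
  = 0.9544 bits
H(V) = -[(1/2)·log₂(1/2) + (1/2)·log₂(1/2)]
  = 0.5000 + 0.5000
  = 1.0000 bits
H(U,V) = -[(3/16)·log₂(3/16) + (3/16)·log₂(3/16) + (5/16)·log₂(5/16) + (5/16)·log₂(5/16)]
  = 0.4528 + 0.4528 + 0.5244 + 0.5244
  = 1.9544 bits

I(U;V) = H(U) + H(V) - H(U,V)
  = 0.9544 + 1.0000 - 1.9544
  = 0.0000 bits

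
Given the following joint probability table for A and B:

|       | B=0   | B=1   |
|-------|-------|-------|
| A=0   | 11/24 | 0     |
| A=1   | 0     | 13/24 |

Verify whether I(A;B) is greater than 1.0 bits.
Marginal P(A) (row sums):
  P(A=0) = 11/24 + 0 = 11/24
  P(A=1) = 0 + 13/24 = 13/24
Marginal P(B) (column sums):
  P(B=0) = 11/24 + 0 = 11/24
  P(B=1) = 0 + 13/24 = 13/24

H(A) = -[(11/24)·log₂(11/24) + (13/24)·log₂(13/24)]
  = 0.5159 + 0.4791
  = 0.9950 bits
H(B) = -[(11/24)·log₂(11/24) + (13/24)·log₂(13/24)]
  = 0.5159 + 0.4791
  = 0.9950 bits
H(A,B) = -[(11/24)·log₂(11/24) + (13/24)·log₂(13/24)]
  = 0.5159 + 0.4791
  = 0.9950 bits

I(A;B) = H(A) + H(B) - H(A,B)
  = 0.9950 + 0.9950 - 0.9950
  = 0.9950 bits

No. I(A;B) = 0.9950 bits, which is ≤ 1.0 bits.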